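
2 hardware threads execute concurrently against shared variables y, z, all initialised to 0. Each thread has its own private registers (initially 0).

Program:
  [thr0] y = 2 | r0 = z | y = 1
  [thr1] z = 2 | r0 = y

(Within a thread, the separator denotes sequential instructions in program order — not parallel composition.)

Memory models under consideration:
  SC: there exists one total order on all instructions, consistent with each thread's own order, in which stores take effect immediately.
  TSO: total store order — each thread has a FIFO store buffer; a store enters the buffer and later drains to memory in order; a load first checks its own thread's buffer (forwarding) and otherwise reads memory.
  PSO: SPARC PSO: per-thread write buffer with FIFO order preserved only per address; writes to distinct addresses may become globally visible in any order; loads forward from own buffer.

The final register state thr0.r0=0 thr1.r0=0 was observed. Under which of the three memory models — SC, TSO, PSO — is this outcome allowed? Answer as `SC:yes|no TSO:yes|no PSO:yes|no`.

SC:no TSO:yes PSO:yes

outcome vector order: (thr0.r0,thr1.r0)
SC (5): 0/1; 0/2; 2/0; 2/1; 2/2
TSO (6): 0/0; 0/1; 0/2; 2/0; 2/1; 2/2
PSO (6): 0/0; 0/1; 0/2; 2/0; 2/1; 2/2
target 0/0 ∈ {TSO,PSO}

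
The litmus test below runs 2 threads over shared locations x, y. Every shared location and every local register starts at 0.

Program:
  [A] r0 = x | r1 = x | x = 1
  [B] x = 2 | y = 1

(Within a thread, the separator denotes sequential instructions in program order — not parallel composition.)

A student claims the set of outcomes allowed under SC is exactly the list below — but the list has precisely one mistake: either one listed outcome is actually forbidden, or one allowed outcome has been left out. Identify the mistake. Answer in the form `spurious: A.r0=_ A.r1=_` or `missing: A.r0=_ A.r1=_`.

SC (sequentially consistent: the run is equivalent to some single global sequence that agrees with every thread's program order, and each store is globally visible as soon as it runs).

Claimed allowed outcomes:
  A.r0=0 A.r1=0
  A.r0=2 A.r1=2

missing: A.r0=0 A.r1=2

outcome vector order: (A.r0,A.r1)
[SC] allowed = {00; 02; 22}
SC∖claimed = {02}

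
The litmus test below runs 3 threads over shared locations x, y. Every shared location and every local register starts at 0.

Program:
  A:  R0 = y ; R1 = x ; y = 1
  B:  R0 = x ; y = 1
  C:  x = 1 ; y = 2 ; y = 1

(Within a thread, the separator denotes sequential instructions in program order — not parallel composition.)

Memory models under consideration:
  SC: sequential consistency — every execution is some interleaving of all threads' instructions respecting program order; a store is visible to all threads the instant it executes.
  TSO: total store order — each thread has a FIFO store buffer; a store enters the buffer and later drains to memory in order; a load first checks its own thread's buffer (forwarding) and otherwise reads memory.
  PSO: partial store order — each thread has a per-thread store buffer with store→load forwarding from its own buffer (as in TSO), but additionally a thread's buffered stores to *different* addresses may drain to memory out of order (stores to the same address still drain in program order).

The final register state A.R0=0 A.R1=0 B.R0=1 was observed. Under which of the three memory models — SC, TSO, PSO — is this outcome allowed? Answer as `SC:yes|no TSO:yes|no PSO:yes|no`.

outcome vector order: (A.R0,A.R1,B.R0)
under SC → (0,0,0); (0,0,1); (0,1,0); (0,1,1); (1,0,0); (1,1,0); (1,1,1); (2,1,0); (2,1,1)
under TSO → (0,0,0); (0,0,1); (0,1,0); (0,1,1); (1,0,0); (1,1,0); (1,1,1); (2,1,0); (2,1,1)
under PSO → (0,0,0); (0,0,1); (0,1,0); (0,1,1); (1,0,0); (1,0,1); (1,1,0); (1,1,1); (2,0,0); (2,0,1); (2,1,0); (2,1,1)
target (0,0,1) ∈ {SC,TSO,PSO}

SC:yes TSO:yes PSO:yes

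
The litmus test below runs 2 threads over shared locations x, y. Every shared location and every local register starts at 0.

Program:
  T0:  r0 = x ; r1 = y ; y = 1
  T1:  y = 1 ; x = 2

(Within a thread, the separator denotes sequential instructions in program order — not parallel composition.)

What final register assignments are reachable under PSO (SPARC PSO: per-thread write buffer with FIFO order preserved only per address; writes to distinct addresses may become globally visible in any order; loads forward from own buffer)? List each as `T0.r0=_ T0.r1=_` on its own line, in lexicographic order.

T0.r0=0 T0.r1=0
T0.r0=0 T0.r1=1
T0.r0=2 T0.r1=0
T0.r0=2 T0.r1=1

outcome vector order: (T0.r0,T0.r1)
|PSO outcomes| = 4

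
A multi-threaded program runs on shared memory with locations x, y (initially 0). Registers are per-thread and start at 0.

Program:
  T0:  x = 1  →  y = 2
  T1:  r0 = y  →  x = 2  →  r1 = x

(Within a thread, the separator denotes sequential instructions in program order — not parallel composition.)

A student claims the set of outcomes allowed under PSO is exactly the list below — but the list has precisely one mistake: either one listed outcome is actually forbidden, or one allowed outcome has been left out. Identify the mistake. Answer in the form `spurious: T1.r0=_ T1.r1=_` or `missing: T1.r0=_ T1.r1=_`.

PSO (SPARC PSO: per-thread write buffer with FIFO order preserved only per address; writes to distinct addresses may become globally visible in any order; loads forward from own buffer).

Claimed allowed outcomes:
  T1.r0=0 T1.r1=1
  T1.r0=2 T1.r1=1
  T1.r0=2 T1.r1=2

missing: T1.r0=0 T1.r1=2

outcome vector order: (T1.r0,T1.r1)
[PSO] allowed = {01; 02; 21; 22}
PSO∖claimed = {02}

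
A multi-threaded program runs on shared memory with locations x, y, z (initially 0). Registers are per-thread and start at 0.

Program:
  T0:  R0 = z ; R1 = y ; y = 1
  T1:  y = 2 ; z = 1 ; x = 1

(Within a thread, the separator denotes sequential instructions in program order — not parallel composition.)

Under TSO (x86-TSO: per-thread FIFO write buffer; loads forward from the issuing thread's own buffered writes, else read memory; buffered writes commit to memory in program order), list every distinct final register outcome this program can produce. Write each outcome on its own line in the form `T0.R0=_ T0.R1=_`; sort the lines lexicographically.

T0.R0=0 T0.R1=0
T0.R0=0 T0.R1=2
T0.R0=1 T0.R1=2

outcome vector order: (T0.R0,T0.R1)
|TSO outcomes| = 3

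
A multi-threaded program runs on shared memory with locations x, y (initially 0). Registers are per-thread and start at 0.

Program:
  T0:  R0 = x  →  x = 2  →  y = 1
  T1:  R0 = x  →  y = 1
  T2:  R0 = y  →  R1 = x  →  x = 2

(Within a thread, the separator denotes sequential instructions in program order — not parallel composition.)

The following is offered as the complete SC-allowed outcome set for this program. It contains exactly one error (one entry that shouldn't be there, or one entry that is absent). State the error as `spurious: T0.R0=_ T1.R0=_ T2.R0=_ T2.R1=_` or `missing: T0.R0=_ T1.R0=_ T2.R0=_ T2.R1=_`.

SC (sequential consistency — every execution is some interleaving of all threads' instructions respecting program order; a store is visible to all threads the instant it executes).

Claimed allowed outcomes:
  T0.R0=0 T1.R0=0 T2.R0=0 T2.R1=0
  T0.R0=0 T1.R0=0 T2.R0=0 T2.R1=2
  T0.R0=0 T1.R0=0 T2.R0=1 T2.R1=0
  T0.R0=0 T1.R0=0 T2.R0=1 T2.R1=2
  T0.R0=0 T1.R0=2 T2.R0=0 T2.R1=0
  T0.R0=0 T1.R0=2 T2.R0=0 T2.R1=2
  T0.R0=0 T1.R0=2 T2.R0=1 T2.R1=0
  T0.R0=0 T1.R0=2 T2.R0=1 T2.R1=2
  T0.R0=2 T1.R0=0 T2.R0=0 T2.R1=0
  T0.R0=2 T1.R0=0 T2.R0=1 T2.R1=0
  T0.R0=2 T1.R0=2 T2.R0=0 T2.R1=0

spurious: T0.R0=0 T1.R0=2 T2.R0=1 T2.R1=0

outcome vector order: (T0.R0,T1.R0,T2.R0,T2.R1)
SC (10): 0/0/0/0; 0/0/0/2; 0/0/1/0; 0/0/1/2; 0/2/0/0; 0/2/0/2; 0/2/1/2; 2/0/0/0; 2/0/1/0; 2/2/0/0
claimed∖SC = {0/2/1/0}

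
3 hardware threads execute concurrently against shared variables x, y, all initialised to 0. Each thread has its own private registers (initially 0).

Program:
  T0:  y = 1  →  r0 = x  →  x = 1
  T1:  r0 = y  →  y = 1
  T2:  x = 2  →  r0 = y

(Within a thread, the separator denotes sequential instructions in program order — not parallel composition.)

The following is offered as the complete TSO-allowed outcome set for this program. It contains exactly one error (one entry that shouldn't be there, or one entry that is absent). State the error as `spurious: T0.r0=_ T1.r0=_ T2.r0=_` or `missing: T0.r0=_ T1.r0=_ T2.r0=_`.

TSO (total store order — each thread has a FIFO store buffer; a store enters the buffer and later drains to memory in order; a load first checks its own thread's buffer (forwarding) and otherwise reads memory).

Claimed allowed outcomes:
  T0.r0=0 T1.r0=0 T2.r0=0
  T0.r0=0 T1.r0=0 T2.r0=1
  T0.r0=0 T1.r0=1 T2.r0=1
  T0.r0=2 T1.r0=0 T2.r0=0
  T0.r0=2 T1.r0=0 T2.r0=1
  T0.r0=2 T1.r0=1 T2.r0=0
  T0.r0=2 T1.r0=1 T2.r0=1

missing: T0.r0=0 T1.r0=1 T2.r0=0

outcome vector order: (T0.r0,T1.r0,T2.r0)
TSO: 8 outcomes — {000, 001, 010, 011, 200, 201, 210, 211}
TSO∖claimed = {010}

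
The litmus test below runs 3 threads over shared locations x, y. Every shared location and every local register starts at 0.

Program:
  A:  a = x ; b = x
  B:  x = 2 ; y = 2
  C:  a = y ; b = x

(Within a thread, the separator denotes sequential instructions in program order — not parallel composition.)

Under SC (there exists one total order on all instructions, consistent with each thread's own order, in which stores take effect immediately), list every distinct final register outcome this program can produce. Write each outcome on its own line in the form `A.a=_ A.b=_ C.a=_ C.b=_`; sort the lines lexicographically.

A.a=0 A.b=0 C.a=0 C.b=0
A.a=0 A.b=0 C.a=0 C.b=2
A.a=0 A.b=0 C.a=2 C.b=2
A.a=0 A.b=2 C.a=0 C.b=0
A.a=0 A.b=2 C.a=0 C.b=2
A.a=0 A.b=2 C.a=2 C.b=2
A.a=2 A.b=2 C.a=0 C.b=0
A.a=2 A.b=2 C.a=0 C.b=2
A.a=2 A.b=2 C.a=2 C.b=2

outcome vector order: (A.a,A.b,C.a,C.b)
|SC outcomes| = 9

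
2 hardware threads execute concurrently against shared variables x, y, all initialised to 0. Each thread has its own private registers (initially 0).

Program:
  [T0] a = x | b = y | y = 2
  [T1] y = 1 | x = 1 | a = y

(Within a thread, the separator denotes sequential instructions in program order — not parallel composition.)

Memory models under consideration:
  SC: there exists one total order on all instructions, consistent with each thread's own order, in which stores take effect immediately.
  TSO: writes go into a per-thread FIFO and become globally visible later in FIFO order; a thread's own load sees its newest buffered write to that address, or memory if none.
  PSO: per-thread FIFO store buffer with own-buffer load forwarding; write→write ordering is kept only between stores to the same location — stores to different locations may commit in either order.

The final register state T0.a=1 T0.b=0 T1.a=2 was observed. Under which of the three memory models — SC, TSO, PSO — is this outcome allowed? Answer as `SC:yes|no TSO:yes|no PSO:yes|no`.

outcome vector order: (T0.a,T0.b,T1.a)
under SC → <0 0 1> <0 0 2> <0 1 1> <0 1 2> <1 1 1> <1 1 2>
under TSO → <0 0 1> <0 0 2> <0 1 1> <0 1 2> <1 1 1> <1 1 2>
under PSO → <0 0 1> <0 0 2> <0 1 1> <0 1 2> <1 0 1> <1 0 2> <1 1 1> <1 1 2>
target <1 0 2> ∈ {PSO}

SC:no TSO:no PSO:yes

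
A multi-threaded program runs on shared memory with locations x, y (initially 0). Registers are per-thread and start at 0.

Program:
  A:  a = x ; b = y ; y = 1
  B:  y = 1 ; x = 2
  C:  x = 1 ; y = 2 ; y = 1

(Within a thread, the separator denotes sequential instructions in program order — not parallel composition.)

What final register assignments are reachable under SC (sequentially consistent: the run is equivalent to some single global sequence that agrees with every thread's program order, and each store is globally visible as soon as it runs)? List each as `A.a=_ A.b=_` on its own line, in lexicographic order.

A.a=0 A.b=0
A.a=0 A.b=1
A.a=0 A.b=2
A.a=1 A.b=0
A.a=1 A.b=1
A.a=1 A.b=2
A.a=2 A.b=1
A.a=2 A.b=2

outcome vector order: (A.a,A.b)
|SC outcomes| = 8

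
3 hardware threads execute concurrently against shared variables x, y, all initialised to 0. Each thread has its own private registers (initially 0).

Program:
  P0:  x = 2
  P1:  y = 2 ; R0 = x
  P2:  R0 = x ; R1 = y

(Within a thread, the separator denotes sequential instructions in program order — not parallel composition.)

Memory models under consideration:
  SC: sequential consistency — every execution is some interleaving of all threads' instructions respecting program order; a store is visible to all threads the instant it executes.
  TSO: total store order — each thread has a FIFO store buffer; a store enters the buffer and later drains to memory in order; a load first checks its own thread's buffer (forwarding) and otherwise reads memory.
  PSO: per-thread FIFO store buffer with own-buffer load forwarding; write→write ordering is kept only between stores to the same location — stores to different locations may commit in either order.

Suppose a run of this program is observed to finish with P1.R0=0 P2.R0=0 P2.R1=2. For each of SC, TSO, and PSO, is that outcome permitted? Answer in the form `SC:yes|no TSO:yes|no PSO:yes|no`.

SC:yes TSO:yes PSO:yes

outcome vector order: (P1.R0,P2.R0,P2.R1)
under SC → 0/0/0, 0/0/2, 0/2/2, 2/0/0, 2/0/2, 2/2/0, 2/2/2
under TSO → 0/0/0, 0/0/2, 0/2/0, 0/2/2, 2/0/0, 2/0/2, 2/2/0, 2/2/2
under PSO → 0/0/0, 0/0/2, 0/2/0, 0/2/2, 2/0/0, 2/0/2, 2/2/0, 2/2/2
target 0/0/2 ∈ {SC,TSO,PSO}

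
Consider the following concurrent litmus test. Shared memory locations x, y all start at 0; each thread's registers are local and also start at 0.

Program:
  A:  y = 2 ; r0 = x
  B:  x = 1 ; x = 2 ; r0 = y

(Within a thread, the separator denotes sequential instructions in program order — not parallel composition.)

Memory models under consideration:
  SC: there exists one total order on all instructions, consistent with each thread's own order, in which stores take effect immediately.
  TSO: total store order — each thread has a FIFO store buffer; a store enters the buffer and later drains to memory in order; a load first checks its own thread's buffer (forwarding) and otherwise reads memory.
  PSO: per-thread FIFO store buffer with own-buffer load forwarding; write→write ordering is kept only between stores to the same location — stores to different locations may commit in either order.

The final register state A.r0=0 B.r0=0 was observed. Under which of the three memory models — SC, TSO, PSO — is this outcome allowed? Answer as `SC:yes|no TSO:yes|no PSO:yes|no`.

SC:no TSO:yes PSO:yes

outcome vector order: (A.r0,B.r0)
[SC] allowed = {(0,2), (1,2), (2,0), (2,2)}
[TSO] allowed = {(0,0), (0,2), (1,0), (1,2), (2,0), (2,2)}
[PSO] allowed = {(0,0), (0,2), (1,0), (1,2), (2,0), (2,2)}
target (0,0) ∈ {TSO,PSO}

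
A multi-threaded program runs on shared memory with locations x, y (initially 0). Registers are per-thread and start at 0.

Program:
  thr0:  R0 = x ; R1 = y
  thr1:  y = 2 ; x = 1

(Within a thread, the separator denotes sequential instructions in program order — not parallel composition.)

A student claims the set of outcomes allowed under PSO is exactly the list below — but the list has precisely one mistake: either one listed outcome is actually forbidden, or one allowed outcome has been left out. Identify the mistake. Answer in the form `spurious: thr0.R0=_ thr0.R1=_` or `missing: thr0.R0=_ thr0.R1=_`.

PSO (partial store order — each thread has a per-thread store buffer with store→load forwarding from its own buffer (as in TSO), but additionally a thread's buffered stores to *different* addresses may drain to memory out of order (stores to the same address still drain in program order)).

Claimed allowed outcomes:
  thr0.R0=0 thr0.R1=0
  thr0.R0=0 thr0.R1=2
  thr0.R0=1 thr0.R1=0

missing: thr0.R0=1 thr0.R1=2

outcome vector order: (thr0.R0,thr0.R1)
under PSO → (0,0) (0,2) (1,0) (1,2)
PSO∖claimed = {(1,2)}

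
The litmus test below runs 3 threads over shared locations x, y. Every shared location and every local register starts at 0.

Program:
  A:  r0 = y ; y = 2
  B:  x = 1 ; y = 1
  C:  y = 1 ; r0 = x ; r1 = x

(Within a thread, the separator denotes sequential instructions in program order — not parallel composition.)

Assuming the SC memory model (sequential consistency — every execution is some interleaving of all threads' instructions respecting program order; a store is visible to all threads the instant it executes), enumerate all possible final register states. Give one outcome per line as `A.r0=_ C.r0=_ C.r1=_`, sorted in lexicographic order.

A.r0=0 C.r0=0 C.r1=0
A.r0=0 C.r0=0 C.r1=1
A.r0=0 C.r0=1 C.r1=1
A.r0=1 C.r0=0 C.r1=0
A.r0=1 C.r0=0 C.r1=1
A.r0=1 C.r0=1 C.r1=1

outcome vector order: (A.r0,C.r0,C.r1)
|SC outcomes| = 6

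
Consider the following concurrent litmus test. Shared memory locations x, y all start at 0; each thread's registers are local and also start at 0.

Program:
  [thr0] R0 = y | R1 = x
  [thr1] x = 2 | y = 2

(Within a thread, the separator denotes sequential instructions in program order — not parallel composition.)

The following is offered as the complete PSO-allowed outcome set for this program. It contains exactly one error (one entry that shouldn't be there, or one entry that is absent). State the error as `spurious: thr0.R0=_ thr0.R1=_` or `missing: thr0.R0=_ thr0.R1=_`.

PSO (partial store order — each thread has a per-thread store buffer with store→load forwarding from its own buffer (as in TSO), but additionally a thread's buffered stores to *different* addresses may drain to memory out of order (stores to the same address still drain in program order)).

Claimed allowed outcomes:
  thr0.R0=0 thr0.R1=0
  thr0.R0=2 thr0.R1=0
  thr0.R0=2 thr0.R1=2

missing: thr0.R0=0 thr0.R1=2

outcome vector order: (thr0.R0,thr0.R1)
PSO: 4 outcomes — {00; 02; 20; 22}
PSO∖claimed = {02}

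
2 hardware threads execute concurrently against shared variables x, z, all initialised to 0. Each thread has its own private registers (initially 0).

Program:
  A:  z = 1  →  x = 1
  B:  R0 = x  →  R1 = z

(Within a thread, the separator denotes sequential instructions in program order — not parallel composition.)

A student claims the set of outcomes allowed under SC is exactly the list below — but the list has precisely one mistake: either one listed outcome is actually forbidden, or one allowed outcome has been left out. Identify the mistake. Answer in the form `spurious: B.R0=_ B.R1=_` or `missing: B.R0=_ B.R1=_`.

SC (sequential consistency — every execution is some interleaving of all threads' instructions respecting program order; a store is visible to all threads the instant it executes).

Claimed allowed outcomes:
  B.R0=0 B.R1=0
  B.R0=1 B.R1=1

outcome vector order: (B.R0,B.R1)
[SC] allowed = {0/0 0/1 1/1}
SC∖claimed = {0/1}

missing: B.R0=0 B.R1=1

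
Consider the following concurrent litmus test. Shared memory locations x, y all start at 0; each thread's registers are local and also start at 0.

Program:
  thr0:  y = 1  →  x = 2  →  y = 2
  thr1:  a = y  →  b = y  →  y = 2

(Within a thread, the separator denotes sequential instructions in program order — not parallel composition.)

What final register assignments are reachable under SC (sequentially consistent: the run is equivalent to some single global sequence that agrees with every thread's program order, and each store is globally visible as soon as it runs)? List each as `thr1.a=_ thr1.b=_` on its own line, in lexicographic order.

outcome vector order: (thr1.a,thr1.b)
|SC outcomes| = 6

thr1.a=0 thr1.b=0
thr1.a=0 thr1.b=1
thr1.a=0 thr1.b=2
thr1.a=1 thr1.b=1
thr1.a=1 thr1.b=2
thr1.a=2 thr1.b=2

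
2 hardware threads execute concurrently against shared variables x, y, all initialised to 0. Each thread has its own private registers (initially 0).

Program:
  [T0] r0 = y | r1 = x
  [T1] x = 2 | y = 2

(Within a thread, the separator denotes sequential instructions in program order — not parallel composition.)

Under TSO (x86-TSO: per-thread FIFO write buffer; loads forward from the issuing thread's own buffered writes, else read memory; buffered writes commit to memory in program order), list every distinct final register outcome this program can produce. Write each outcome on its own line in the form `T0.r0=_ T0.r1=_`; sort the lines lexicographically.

outcome vector order: (T0.r0,T0.r1)
|TSO outcomes| = 3

T0.r0=0 T0.r1=0
T0.r0=0 T0.r1=2
T0.r0=2 T0.r1=2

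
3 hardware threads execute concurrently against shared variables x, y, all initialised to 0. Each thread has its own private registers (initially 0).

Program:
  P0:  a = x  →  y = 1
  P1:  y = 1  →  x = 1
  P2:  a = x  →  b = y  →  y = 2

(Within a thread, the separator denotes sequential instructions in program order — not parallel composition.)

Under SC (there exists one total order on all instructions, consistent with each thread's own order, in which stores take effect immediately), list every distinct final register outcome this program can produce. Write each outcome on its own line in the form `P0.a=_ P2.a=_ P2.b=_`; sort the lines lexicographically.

outcome vector order: (P0.a,P2.a,P2.b)
|SC outcomes| = 6

P0.a=0 P2.a=0 P2.b=0
P0.a=0 P2.a=0 P2.b=1
P0.a=0 P2.a=1 P2.b=1
P0.a=1 P2.a=0 P2.b=0
P0.a=1 P2.a=0 P2.b=1
P0.a=1 P2.a=1 P2.b=1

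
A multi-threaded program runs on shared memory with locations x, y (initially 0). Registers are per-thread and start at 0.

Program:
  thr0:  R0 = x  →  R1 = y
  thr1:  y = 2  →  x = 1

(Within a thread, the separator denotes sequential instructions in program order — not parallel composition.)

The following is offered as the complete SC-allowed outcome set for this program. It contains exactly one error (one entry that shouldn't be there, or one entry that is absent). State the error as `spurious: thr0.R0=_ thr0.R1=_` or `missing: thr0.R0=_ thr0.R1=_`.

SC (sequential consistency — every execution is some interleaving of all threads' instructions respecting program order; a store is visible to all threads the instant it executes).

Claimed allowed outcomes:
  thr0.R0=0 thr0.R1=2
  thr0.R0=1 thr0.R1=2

missing: thr0.R0=0 thr0.R1=0

outcome vector order: (thr0.R0,thr0.R1)
SC (3): 00; 02; 12
SC∖claimed = {00}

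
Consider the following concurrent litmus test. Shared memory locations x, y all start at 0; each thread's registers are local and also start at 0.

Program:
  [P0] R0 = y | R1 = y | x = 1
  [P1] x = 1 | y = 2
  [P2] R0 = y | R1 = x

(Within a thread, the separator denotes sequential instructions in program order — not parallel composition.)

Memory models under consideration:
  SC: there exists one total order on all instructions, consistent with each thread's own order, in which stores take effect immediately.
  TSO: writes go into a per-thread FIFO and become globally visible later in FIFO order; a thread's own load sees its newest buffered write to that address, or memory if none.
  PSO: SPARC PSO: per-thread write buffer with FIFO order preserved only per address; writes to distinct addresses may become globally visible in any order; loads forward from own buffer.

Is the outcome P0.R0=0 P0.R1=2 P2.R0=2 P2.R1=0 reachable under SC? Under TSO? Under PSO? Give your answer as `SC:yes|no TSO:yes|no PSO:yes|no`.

outcome vector order: (P0.R0,P0.R1,P2.R0,P2.R1)
[SC] allowed = {0000, 0001, 0021, 0200, 0201, 0221, 2200, 2201, 2221}
[TSO] allowed = {0000, 0001, 0021, 0200, 0201, 0221, 2200, 2201, 2221}
[PSO] allowed = {0000, 0001, 0020, 0021, 0200, 0201, 0220, 0221, 2200, 2201, 2220, 2221}
target 0220 ∈ {PSO}

SC:no TSO:no PSO:yes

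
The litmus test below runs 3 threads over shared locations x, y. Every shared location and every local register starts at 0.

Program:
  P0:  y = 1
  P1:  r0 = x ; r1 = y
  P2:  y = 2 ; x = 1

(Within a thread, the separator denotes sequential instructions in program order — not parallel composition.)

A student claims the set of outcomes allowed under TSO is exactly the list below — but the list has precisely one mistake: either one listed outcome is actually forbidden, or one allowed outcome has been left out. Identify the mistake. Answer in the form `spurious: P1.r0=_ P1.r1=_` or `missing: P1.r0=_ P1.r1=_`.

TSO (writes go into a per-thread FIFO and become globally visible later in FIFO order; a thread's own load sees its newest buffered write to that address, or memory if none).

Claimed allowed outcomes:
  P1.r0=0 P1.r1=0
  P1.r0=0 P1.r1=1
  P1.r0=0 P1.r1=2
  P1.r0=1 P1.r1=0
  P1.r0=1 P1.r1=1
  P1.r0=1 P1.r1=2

spurious: P1.r0=1 P1.r1=0

outcome vector order: (P1.r0,P1.r1)
[TSO] allowed = {<0 0>; <0 1>; <0 2>; <1 1>; <1 2>}
claimed∖TSO = {<1 0>}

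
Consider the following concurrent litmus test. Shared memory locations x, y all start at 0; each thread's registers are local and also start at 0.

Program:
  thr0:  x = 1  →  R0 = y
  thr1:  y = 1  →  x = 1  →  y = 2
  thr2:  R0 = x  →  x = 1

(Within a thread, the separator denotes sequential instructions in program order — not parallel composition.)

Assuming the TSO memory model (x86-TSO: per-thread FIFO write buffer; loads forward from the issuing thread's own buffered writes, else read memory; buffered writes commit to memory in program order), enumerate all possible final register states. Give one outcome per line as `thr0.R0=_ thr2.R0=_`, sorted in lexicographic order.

thr0.R0=0 thr2.R0=0
thr0.R0=0 thr2.R0=1
thr0.R0=1 thr2.R0=0
thr0.R0=1 thr2.R0=1
thr0.R0=2 thr2.R0=0
thr0.R0=2 thr2.R0=1

outcome vector order: (thr0.R0,thr2.R0)
|TSO outcomes| = 6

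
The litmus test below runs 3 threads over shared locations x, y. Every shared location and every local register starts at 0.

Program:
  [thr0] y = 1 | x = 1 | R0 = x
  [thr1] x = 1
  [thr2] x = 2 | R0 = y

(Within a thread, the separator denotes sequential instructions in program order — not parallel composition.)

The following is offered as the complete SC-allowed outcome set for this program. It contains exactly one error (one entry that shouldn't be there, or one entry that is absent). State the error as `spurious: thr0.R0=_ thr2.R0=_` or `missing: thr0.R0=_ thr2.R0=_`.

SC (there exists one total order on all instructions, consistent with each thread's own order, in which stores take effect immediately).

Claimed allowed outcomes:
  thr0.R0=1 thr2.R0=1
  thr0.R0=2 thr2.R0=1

outcome vector order: (thr0.R0,thr2.R0)
SC (3): 10; 11; 21
SC∖claimed = {10}

missing: thr0.R0=1 thr2.R0=0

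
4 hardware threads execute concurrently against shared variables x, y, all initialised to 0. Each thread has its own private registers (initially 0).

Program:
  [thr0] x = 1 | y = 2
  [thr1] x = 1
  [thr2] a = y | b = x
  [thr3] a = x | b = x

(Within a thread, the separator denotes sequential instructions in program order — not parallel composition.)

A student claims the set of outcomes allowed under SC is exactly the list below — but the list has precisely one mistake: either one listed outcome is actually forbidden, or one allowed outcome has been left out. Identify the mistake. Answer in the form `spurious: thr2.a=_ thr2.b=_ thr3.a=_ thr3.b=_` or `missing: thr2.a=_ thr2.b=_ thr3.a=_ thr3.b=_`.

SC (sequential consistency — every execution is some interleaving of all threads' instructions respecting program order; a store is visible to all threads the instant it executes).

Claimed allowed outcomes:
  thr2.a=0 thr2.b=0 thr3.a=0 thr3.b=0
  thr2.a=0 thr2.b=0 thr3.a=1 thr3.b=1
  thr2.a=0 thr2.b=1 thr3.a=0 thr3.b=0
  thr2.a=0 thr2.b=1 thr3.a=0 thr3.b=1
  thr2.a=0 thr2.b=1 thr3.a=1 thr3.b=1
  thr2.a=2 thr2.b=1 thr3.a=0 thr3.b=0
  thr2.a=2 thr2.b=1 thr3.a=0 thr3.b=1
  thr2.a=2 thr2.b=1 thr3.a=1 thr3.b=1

outcome vector order: (thr2.a,thr2.b,thr3.a,thr3.b)
SC: 9 outcomes — {<0 0 0 0> <0 0 0 1> <0 0 1 1> <0 1 0 0> <0 1 0 1> <0 1 1 1> <2 1 0 0> <2 1 0 1> <2 1 1 1>}
SC∖claimed = {<0 0 0 1>}

missing: thr2.a=0 thr2.b=0 thr3.a=0 thr3.b=1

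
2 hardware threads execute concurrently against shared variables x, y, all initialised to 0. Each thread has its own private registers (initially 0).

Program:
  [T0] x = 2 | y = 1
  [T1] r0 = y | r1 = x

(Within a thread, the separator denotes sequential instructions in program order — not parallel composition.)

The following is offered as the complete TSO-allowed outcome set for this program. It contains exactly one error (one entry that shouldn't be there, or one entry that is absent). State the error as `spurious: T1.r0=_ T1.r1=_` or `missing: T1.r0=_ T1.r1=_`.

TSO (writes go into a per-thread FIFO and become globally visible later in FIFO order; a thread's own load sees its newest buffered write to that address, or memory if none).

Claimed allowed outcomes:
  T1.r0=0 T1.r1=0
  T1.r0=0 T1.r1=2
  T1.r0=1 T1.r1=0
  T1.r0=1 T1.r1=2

outcome vector order: (T1.r0,T1.r1)
TSO: 3 outcomes — {00, 02, 12}
claimed∖TSO = {10}

spurious: T1.r0=1 T1.r1=0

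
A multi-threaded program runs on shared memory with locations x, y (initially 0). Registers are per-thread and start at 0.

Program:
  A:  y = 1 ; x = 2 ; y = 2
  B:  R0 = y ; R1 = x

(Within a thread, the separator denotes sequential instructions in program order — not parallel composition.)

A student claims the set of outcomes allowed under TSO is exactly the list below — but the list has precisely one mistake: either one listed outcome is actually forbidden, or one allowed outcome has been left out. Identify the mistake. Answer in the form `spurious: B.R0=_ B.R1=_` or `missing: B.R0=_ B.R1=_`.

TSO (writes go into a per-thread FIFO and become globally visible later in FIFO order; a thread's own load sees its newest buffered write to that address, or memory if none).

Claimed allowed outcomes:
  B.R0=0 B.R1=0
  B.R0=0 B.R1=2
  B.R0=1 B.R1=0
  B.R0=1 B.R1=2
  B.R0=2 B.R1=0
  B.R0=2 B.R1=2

outcome vector order: (B.R0,B.R1)
under TSO → (0,0) (0,2) (1,0) (1,2) (2,2)
claimed∖TSO = {(2,0)}

spurious: B.R0=2 B.R1=0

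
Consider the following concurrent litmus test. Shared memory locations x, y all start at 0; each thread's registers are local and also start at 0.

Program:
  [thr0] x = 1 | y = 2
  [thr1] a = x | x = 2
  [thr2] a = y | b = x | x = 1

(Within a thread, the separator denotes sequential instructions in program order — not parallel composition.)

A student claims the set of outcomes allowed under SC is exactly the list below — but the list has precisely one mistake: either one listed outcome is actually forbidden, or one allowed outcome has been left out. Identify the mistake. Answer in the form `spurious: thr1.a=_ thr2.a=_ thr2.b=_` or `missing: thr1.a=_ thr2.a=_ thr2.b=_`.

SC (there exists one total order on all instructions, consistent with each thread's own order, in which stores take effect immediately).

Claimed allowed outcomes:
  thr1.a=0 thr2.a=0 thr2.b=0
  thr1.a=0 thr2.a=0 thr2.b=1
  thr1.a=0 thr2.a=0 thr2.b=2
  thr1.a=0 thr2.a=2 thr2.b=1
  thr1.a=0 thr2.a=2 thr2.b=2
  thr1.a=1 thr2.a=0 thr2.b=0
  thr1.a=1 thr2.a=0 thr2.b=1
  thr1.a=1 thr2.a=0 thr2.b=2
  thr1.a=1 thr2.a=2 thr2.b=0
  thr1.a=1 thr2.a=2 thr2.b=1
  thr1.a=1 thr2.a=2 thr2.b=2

outcome vector order: (thr1.a,thr2.a,thr2.b)
SC (10): 0/0/0; 0/0/1; 0/0/2; 0/2/1; 0/2/2; 1/0/0; 1/0/1; 1/0/2; 1/2/1; 1/2/2
claimed∖SC = {1/2/0}

spurious: thr1.a=1 thr2.a=2 thr2.b=0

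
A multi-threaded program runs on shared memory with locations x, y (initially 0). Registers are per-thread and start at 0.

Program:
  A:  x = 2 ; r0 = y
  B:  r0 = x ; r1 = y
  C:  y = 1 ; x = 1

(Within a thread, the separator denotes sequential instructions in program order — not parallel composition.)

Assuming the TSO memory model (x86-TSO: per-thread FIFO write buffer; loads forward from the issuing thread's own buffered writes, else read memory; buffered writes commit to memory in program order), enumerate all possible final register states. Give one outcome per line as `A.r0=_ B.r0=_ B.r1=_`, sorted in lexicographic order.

A.r0=0 B.r0=0 B.r1=0
A.r0=0 B.r0=0 B.r1=1
A.r0=0 B.r0=1 B.r1=1
A.r0=0 B.r0=2 B.r1=0
A.r0=0 B.r0=2 B.r1=1
A.r0=1 B.r0=0 B.r1=0
A.r0=1 B.r0=0 B.r1=1
A.r0=1 B.r0=1 B.r1=1
A.r0=1 B.r0=2 B.r1=0
A.r0=1 B.r0=2 B.r1=1

outcome vector order: (A.r0,B.r0,B.r1)
|TSO outcomes| = 10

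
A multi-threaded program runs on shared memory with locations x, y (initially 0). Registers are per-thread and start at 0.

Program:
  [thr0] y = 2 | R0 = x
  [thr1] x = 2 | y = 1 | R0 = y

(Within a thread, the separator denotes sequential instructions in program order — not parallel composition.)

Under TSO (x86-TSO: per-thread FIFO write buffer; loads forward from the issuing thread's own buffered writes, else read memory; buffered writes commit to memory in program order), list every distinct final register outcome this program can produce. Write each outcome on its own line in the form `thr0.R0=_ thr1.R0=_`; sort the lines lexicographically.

thr0.R0=0 thr1.R0=1
thr0.R0=0 thr1.R0=2
thr0.R0=2 thr1.R0=1
thr0.R0=2 thr1.R0=2

outcome vector order: (thr0.R0,thr1.R0)
|TSO outcomes| = 4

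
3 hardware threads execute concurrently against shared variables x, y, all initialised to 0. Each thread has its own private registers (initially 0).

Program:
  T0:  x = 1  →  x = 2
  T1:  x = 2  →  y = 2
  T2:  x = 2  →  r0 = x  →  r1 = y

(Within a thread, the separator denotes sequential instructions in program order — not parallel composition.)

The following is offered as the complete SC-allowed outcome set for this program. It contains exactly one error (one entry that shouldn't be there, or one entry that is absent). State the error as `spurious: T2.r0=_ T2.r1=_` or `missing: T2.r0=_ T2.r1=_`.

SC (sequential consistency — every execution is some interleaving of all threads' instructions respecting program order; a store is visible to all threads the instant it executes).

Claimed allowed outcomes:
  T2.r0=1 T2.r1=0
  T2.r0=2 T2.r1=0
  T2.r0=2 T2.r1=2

outcome vector order: (T2.r0,T2.r1)
SC: 4 outcomes — {10; 12; 20; 22}
SC∖claimed = {12}

missing: T2.r0=1 T2.r1=2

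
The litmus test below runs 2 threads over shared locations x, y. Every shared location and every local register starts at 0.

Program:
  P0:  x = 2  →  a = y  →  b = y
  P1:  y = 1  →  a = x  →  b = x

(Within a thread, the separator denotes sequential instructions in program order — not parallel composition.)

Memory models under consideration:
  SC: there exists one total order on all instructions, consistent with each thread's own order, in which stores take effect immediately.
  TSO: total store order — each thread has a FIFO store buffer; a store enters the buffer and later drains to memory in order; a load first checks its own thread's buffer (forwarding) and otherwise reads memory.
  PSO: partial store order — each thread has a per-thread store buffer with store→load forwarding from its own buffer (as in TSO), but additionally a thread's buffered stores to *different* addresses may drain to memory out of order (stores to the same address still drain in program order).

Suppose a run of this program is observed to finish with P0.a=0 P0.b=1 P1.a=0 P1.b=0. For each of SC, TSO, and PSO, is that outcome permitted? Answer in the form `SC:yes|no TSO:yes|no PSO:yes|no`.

SC:no TSO:yes PSO:yes

outcome vector order: (P0.a,P0.b,P1.a,P1.b)
[SC] allowed = {0/0/2/2; 0/1/2/2; 1/1/0/0; 1/1/0/2; 1/1/2/2}
[TSO] allowed = {0/0/0/0; 0/0/0/2; 0/0/2/2; 0/1/0/0; 0/1/0/2; 0/1/2/2; 1/1/0/0; 1/1/0/2; 1/1/2/2}
[PSO] allowed = {0/0/0/0; 0/0/0/2; 0/0/2/2; 0/1/0/0; 0/1/0/2; 0/1/2/2; 1/1/0/0; 1/1/0/2; 1/1/2/2}
target 0/1/0/0 ∈ {TSO,PSO}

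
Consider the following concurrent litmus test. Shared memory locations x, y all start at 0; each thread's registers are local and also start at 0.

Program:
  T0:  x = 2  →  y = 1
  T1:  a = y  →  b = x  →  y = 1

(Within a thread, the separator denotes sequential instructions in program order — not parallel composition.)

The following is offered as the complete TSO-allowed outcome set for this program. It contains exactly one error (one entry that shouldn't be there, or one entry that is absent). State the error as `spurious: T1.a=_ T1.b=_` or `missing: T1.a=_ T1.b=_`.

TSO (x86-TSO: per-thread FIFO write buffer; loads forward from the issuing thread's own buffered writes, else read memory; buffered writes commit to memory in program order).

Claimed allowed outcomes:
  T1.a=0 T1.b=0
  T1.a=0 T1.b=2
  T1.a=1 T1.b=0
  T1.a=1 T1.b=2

outcome vector order: (T1.a,T1.b)
TSO: 3 outcomes — {<0 0> <0 2> <1 2>}
claimed∖TSO = {<1 0>}

spurious: T1.a=1 T1.b=0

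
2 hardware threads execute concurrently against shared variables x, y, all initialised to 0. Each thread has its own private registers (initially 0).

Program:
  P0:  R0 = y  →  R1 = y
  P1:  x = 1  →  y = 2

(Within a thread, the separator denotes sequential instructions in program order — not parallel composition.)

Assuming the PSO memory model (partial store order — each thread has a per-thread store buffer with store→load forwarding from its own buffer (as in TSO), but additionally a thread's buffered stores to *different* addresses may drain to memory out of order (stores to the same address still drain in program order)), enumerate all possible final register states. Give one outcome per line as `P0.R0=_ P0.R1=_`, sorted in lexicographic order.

outcome vector order: (P0.R0,P0.R1)
|PSO outcomes| = 3

P0.R0=0 P0.R1=0
P0.R0=0 P0.R1=2
P0.R0=2 P0.R1=2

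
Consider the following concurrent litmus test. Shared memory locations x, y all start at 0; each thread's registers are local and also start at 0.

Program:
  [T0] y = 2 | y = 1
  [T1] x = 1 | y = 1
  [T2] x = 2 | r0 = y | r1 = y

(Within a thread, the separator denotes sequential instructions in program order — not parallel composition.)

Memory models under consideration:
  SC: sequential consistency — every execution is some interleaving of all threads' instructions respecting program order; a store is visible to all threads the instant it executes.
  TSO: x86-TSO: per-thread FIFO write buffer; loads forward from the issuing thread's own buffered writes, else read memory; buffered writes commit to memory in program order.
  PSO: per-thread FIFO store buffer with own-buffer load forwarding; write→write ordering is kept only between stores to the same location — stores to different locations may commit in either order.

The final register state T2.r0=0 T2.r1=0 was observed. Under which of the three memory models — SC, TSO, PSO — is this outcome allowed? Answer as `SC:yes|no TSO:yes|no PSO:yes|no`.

outcome vector order: (T2.r0,T2.r1)
under SC → 00 01 02 11 12 21 22
under TSO → 00 01 02 11 12 21 22
under PSO → 00 01 02 11 12 21 22
target 00 ∈ {SC,TSO,PSO}

SC:yes TSO:yes PSO:yes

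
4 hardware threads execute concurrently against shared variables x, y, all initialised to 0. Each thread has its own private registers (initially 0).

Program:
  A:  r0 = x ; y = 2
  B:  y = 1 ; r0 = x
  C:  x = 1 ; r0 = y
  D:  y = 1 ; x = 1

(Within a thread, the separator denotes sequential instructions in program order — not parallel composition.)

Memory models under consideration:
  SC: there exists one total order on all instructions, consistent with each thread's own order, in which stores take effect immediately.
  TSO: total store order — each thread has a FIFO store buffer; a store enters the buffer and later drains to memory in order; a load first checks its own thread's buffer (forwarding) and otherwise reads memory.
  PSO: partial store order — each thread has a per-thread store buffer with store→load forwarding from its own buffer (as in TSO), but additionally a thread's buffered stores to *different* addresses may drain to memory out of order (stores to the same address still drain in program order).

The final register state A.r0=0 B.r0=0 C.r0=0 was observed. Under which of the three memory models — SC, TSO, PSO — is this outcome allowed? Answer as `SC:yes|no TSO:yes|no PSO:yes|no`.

SC:no TSO:yes PSO:yes

outcome vector order: (A.r0,B.r0,C.r0)
SC (10): (0,0,1), (0,0,2), (0,1,0), (0,1,1), (0,1,2), (1,0,1), (1,0,2), (1,1,0), (1,1,1), (1,1,2)
TSO (12): (0,0,0), (0,0,1), (0,0,2), (0,1,0), (0,1,1), (0,1,2), (1,0,0), (1,0,1), (1,0,2), (1,1,0), (1,1,1), (1,1,2)
PSO (12): (0,0,0), (0,0,1), (0,0,2), (0,1,0), (0,1,1), (0,1,2), (1,0,0), (1,0,1), (1,0,2), (1,1,0), (1,1,1), (1,1,2)
target (0,0,0) ∈ {TSO,PSO}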